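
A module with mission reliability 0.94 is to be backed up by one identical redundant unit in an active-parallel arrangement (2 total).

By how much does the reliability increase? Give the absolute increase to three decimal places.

R_before = 0.94
R_after = 1 − (1 − 0.94)^2 = 0.996
ΔR = 0.996 − 0.94 = 0.056

0.056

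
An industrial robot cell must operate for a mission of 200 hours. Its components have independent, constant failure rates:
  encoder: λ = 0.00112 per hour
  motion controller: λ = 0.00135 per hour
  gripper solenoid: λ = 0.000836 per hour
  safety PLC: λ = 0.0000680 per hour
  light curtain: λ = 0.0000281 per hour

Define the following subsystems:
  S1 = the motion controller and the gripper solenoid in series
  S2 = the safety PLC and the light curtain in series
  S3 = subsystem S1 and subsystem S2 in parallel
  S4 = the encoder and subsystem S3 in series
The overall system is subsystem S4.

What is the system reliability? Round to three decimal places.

0.794

R(encoder) = exp(−0.00112 × 200) = 0.79932
R(motion controller) = exp(−0.00135 × 200) = 0.76338
R(gripper solenoid) = exp(−0.000836 × 200) = 0.84603
R(safety PLC) = exp(−0.0000680 × 200) = 0.98649
R(light curtain) = exp(−0.0000281 × 200) = 0.99440
Series (motion controller and gripper solenoid): 0.76338 × 0.84603 = 0.64584
Series (safety PLC and light curtain): 0.98649 × 0.99440 = 0.98097
Parallel ([0.64584] and [0.98097]): 1 − (1 − 0.64584)(1 − 0.98097) = 0.99326
Series (encoder and [0.99326]): 0.79932 × 0.99326 = 0.794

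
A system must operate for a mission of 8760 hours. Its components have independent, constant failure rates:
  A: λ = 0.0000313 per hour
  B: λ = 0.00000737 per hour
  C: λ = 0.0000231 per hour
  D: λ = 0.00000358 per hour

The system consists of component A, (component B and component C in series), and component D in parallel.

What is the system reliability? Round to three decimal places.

R(A) = exp(−0.0000313 × 8760) = 0.76019
R(B) = exp(−0.00000737 × 8760) = 0.93748
R(C) = exp(−0.0000231 × 8760) = 0.81680
R(D) = exp(−0.00000358 × 8760) = 0.96913
Series (B and C): 0.93748 × 0.81680 = 0.76573
Parallel (A, [0.76573], and D): 1 − (1 − 0.76019)(1 − 0.76573)(1 − 0.96913) = 0.998

0.998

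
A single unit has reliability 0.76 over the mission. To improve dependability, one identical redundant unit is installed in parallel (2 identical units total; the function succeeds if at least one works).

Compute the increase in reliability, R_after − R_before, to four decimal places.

0.1824

R_before = 0.76
R_after = 1 − (1 − 0.76)^2 = 0.9424
ΔR = 0.9424 − 0.76 = 0.1824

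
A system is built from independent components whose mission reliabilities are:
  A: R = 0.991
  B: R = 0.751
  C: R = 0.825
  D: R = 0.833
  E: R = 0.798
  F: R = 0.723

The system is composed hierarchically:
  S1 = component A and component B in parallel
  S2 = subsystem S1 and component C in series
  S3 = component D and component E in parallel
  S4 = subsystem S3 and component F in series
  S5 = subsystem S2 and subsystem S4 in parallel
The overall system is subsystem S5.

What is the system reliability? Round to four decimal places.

Parallel (A and B): 1 − (1 − 0.991000)(1 − 0.751000) = 0.997759
Series ([0.997759] and C): 0.997759 × 0.825000 = 0.823151
Parallel (D and E): 1 − (1 − 0.833000)(1 − 0.798000) = 0.966266
Series ([0.966266] and F): 0.966266 × 0.723000 = 0.698610
Parallel ([0.823151] and [0.698610]): 1 − (1 − 0.823151)(1 − 0.698610) = 0.9467

0.9467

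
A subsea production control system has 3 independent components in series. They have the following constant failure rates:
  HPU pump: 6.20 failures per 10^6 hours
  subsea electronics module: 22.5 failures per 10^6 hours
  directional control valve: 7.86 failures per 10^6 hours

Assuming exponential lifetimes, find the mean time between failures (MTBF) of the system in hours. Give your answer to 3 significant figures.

27400

Series of exponential components: λ_sys = Σ λ_i
λ_sys = 0.00000620 + 0.0000225 + 0.00000786 = 3.6560e-05 /h
MTBF = 1 / λ_sys = 27400 h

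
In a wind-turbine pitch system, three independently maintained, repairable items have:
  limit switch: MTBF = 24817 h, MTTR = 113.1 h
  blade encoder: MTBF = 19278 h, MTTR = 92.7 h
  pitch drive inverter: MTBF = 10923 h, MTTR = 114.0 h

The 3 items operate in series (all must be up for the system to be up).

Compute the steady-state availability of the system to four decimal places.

A(limit switch) = MTBF/(MTBF+MTTR) = 24817/(24817+113.1) = 0.995463
A(blade encoder) = MTBF/(MTBF+MTTR) = 19278/(19278+92.7) = 0.995214
A(pitch drive inverter) = MTBF/(MTBF+MTTR) = 10923/(10923+114.0) = 0.989671
Series availability: 0.995463 × 0.995214 × 0.989671 = 0.9805

0.9805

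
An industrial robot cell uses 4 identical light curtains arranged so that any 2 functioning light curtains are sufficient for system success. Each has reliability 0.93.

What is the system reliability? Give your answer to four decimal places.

0.9987

R = Σ_{i=2}^{4} C(4,i) p^i (1−p)^{4−i} with p = 0.93
C(4,2)·0.93^2·0.07^2 = 0.025428
C(4,3)·0.93^3·0.07^1 = 0.225220
C(4,4)·0.93^4·0.07^0 = 0.748052
Sum = 0.9987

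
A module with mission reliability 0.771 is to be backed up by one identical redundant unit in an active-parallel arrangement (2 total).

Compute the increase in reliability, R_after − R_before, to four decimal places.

0.1766

R_before = 0.771
R_after = 1 − (1 − 0.771)^2 = 0.9476
ΔR = 0.9476 − 0.771 = 0.1766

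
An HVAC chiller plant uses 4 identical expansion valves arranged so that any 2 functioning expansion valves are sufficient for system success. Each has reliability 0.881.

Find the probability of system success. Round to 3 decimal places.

0.994

R = Σ_{i=2}^{4} C(4,i) p^i (1−p)^{4−i} with p = 0.881
C(4,2)·0.881^2·0.119^2 = 0.06595
C(4,3)·0.881^3·0.119^1 = 0.32549
C(4,4)·0.881^4·0.119^0 = 0.60243
Sum = 0.994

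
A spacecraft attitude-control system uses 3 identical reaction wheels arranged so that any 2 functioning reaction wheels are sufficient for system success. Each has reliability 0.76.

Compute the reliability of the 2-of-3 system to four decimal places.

0.8548

R = Σ_{i=2}^{3} C(3,i) p^i (1−p)^{3−i} with p = 0.76
C(3,2)·0.76^2·0.24^1 = 0.415872
C(3,3)·0.76^3·0.24^0 = 0.438976
Sum = 0.8548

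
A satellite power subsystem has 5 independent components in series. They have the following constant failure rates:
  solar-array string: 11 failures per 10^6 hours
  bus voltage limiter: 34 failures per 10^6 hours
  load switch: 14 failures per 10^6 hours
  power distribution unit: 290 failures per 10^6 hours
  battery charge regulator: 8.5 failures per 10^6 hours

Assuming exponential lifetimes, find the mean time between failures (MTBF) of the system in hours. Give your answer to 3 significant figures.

Series of exponential components: λ_sys = Σ λ_i
λ_sys = 0.000011 + 0.000034 + 0.000014 + 0.00029 + 0.0000085 = 3.5750e-04 /h
MTBF = 1 / λ_sys = 2800 h

2800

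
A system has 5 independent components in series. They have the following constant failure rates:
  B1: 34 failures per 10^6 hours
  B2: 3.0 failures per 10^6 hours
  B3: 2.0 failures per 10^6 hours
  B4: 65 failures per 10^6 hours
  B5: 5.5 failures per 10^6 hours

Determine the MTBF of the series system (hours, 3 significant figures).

9130

Series of exponential components: λ_sys = Σ λ_i
λ_sys = 0.000034 + 0.0000030 + 0.0000020 + 0.000065 + 0.0000055 = 1.0950e-04 /h
MTBF = 1 / λ_sys = 9130 h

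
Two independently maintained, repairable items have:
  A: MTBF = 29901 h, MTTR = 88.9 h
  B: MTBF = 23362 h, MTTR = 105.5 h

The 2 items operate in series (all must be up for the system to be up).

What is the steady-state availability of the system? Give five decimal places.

0.99255

A(A) = MTBF/(MTBF+MTTR) = 29901/(29901+88.9) = 0.997036
A(B) = MTBF/(MTBF+MTTR) = 23362/(23362+105.5) = 0.995504
Series availability: 0.997036 × 0.995504 = 0.99255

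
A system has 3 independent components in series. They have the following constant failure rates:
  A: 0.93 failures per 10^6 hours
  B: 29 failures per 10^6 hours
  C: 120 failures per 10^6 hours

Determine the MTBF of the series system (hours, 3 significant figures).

6670

Series of exponential components: λ_sys = Σ λ_i
λ_sys = 0.00000093 + 0.000029 + 0.00012 = 1.4993e-04 /h
MTBF = 1 / λ_sys = 6670 h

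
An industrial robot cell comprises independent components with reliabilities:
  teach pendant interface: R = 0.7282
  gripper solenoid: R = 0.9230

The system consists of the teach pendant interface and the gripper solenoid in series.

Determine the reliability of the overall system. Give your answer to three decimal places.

Series (teach pendant interface and gripper solenoid): 0.72820 × 0.92300 = 0.672

0.672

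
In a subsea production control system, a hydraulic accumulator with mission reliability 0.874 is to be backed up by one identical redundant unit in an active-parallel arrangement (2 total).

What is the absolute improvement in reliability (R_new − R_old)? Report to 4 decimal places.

0.1101

R_before = 0.874
R_after = 1 − (1 − 0.874)^2 = 0.9841
ΔR = 0.9841 − 0.874 = 0.1101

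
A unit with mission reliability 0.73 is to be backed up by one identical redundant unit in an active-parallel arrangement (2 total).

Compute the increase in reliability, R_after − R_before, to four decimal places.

R_before = 0.73
R_after = 1 − (1 − 0.73)^2 = 0.9271
ΔR = 0.9271 − 0.73 = 0.1971

0.1971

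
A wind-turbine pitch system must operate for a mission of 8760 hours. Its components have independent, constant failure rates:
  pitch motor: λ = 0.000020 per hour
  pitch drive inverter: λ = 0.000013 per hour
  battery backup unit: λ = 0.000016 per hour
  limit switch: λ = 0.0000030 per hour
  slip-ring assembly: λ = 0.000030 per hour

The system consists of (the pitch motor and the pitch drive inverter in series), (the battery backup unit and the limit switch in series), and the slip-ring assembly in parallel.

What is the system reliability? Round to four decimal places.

0.9911

R(pitch motor) = exp(−0.000020 × 8760) = 0.839289
R(pitch drive inverter) = exp(−0.000013 × 8760) = 0.892365
R(battery backup unit) = exp(−0.000016 × 8760) = 0.869219
R(limit switch) = exp(−0.0000030 × 8760) = 0.974062
R(slip-ring assembly) = exp(−0.000030 × 8760) = 0.768896
Series (pitch motor and pitch drive inverter): 0.839289 × 0.892365 = 0.748952
Series (battery backup unit and limit switch): 0.869219 × 0.974062 = 0.846673
Parallel ([0.748952], [0.846673], and slip-ring assembly): 1 − (1 − 0.748952)(1 − 0.846673)(1 − 0.768896) = 0.9911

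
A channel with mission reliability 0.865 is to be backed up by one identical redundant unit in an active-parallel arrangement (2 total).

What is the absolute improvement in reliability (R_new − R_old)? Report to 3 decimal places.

R_before = 0.865
R_after = 1 − (1 − 0.865)^2 = 0.982
ΔR = 0.982 − 0.865 = 0.117

0.117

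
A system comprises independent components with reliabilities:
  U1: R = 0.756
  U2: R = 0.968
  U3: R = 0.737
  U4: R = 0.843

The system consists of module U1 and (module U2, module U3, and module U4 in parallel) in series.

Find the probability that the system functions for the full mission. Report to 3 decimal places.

0.755

Parallel (U2, U3, and U4): 1 − (1 − 0.96800)(1 − 0.73700)(1 − 0.84300) = 0.99868
Series (U1 and [0.99868]): 0.75600 × 0.99868 = 0.755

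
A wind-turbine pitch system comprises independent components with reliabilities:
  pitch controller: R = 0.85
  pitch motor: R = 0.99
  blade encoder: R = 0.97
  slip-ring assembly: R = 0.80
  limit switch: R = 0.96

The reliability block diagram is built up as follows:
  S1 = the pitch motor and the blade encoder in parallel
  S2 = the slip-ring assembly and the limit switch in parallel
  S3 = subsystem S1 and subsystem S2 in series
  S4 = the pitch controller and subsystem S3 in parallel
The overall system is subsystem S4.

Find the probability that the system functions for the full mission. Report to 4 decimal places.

0.9988

Parallel (pitch motor and blade encoder): 1 − (1 − 0.990000)(1 − 0.970000) = 0.999700
Parallel (slip-ring assembly and limit switch): 1 − (1 − 0.800000)(1 − 0.960000) = 0.992000
Series ([0.999700] and [0.992000]): 0.999700 × 0.992000 = 0.991702
Parallel (pitch controller and [0.991702]): 1 − (1 − 0.850000)(1 − 0.991702) = 0.9988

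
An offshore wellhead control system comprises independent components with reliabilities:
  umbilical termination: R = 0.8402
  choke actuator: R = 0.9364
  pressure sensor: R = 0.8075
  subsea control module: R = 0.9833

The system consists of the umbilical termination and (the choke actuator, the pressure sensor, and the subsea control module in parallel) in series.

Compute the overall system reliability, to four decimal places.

0.8400

Parallel (choke actuator, pressure sensor, and subsea control module): 1 − (1 − 0.936400)(1 − 0.807500)(1 − 0.983300) = 0.999796
Series (umbilical termination and [0.999796]): 0.840200 × 0.999796 = 0.8400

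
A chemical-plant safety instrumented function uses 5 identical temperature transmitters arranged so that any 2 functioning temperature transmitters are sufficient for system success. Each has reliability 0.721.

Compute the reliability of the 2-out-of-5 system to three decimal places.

0.976

R = Σ_{i=2}^{5} C(5,i) p^i (1−p)^{5−i} with p = 0.721
C(5,2)·0.721^2·0.279^3 = 0.11290
C(5,3)·0.721^3·0.279^2 = 0.29175
C(5,4)·0.721^4·0.279^1 = 0.37698
C(5,5)·0.721^5·0.279^0 = 0.19484
Sum = 0.976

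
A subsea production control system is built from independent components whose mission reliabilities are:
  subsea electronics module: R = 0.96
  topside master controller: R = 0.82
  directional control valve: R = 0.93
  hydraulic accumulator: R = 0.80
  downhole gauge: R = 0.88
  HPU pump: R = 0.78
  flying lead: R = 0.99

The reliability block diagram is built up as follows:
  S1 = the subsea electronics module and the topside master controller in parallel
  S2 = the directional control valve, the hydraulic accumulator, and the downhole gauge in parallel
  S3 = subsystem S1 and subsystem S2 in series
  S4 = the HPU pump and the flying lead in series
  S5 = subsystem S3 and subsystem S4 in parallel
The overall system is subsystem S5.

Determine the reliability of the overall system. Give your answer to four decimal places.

0.9980

Parallel (subsea electronics module and topside master controller): 1 − (1 − 0.960000)(1 − 0.820000) = 0.992800
Parallel (directional control valve, hydraulic accumulator, and downhole gauge): 1 − (1 − 0.930000)(1 − 0.800000)(1 − 0.880000) = 0.998320
Series ([0.992800] and [0.998320]): 0.992800 × 0.998320 = 0.991132
Series (HPU pump and flying lead): 0.780000 × 0.990000 = 0.772200
Parallel ([0.991132] and [0.772200]): 1 − (1 − 0.991132)(1 − 0.772200) = 0.9980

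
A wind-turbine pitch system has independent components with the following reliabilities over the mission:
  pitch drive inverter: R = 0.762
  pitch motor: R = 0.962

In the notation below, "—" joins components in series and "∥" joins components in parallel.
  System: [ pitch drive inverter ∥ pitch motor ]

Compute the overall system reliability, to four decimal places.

0.9910

Parallel (pitch drive inverter and pitch motor): 1 − (1 − 0.762000)(1 − 0.962000) = 0.9910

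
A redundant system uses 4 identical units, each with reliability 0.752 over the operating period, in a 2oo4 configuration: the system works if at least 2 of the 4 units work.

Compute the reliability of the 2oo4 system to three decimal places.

0.950

R = Σ_{i=2}^{4} C(4,i) p^i (1−p)^{4−i} with p = 0.752
C(4,2)·0.752^2·0.248^2 = 0.20868
C(4,3)·0.752^3·0.248^1 = 0.42186
C(4,4)·0.752^4·0.248^0 = 0.31979
Sum = 0.950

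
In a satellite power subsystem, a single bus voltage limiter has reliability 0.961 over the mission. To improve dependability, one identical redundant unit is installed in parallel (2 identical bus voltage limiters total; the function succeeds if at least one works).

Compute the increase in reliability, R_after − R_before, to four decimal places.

R_before = 0.961
R_after = 1 − (1 − 0.961)^2 = 0.9985
ΔR = 0.9985 − 0.961 = 0.0375

0.0375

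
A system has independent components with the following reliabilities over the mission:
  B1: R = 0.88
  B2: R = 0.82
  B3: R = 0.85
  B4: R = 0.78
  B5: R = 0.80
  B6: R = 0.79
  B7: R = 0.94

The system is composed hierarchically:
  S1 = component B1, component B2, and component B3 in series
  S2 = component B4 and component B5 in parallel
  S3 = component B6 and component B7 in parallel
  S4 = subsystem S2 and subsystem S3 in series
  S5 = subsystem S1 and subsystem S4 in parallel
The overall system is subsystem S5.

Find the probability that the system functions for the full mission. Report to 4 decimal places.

Series (B1, B2, and B3): 0.880000 × 0.820000 × 0.850000 = 0.613360
Parallel (B4 and B5): 1 − (1 − 0.780000)(1 − 0.800000) = 0.956000
Parallel (B6 and B7): 1 − (1 − 0.790000)(1 − 0.940000) = 0.987400
Series ([0.956000] and [0.987400]): 0.956000 × 0.987400 = 0.943954
Parallel ([0.613360] and [0.943954]): 1 − (1 − 0.613360)(1 − 0.943954) = 0.9783

0.9783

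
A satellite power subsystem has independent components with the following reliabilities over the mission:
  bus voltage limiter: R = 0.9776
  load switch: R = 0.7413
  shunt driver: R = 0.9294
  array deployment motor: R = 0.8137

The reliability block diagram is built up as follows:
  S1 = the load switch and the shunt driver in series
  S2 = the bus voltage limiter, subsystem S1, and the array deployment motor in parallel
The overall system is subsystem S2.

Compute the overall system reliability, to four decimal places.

0.9987

Series (load switch and shunt driver): 0.741300 × 0.929400 = 0.688964
Parallel (bus voltage limiter, [0.688964], and array deployment motor): 1 − (1 − 0.977600)(1 − 0.688964)(1 − 0.813700) = 0.9987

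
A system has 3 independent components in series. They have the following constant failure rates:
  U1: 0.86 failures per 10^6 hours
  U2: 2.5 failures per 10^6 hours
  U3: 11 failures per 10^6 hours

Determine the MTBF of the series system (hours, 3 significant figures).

Series of exponential components: λ_sys = Σ λ_i
λ_sys = 0.00000086 + 0.0000025 + 0.000011 = 1.4360e-05 /h
MTBF = 1 / λ_sys = 69600 h

69600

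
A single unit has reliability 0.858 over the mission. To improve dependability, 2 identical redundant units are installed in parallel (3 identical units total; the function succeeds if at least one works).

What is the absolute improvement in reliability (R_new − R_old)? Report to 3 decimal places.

R_before = 0.858
R_after = 1 − (1 − 0.858)^3 = 0.997
ΔR = 0.997 − 0.858 = 0.139

0.139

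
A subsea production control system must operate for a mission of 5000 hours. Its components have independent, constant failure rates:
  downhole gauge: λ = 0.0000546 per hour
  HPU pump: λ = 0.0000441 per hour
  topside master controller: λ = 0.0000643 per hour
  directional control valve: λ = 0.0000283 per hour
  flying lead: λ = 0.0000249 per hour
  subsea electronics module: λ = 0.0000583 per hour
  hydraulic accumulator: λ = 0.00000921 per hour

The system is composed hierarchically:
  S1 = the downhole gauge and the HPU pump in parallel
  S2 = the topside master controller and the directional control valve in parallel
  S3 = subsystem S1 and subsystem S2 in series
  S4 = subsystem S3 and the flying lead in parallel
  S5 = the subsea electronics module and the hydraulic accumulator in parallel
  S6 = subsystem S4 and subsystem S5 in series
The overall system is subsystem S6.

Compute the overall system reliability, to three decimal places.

R(downhole gauge) = exp(−0.0000546 × 5000) = 0.76109
R(HPU pump) = exp(−0.0000441 × 5000) = 0.80212
R(topside master controller) = exp(−0.0000643 × 5000) = 0.72506
R(directional control valve) = exp(−0.0000283 × 5000) = 0.86806
R(flying lead) = exp(−0.0000249 × 5000) = 0.88294
R(subsea electronics module) = exp(−0.0000583 × 5000) = 0.74714
R(hydraulic accumulator) = exp(−0.00000921 × 5000) = 0.95499
Parallel (downhole gauge and HPU pump): 1 − (1 − 0.76109)(1 − 0.80212) = 0.95272
Parallel (topside master controller and directional control valve): 1 − (1 − 0.72506)(1 − 0.86806) = 0.96372
Series ([0.95272] and [0.96372]): 0.95272 × 0.96372 = 0.91816
Parallel ([0.91816] and flying lead): 1 − (1 − 0.91816)(1 − 0.88294) = 0.99042
Parallel (subsea electronics module and hydraulic accumulator): 1 − (1 − 0.74714)(1 − 0.95499) = 0.98862
Series ([0.99042] and [0.98862]): 0.99042 × 0.98862 = 0.979

0.979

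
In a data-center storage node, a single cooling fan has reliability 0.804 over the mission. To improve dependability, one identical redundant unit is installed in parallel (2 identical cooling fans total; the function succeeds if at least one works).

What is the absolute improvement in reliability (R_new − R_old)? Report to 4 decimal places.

R_before = 0.804
R_after = 1 − (1 − 0.804)^2 = 0.9616
ΔR = 0.9616 − 0.804 = 0.1576

0.1576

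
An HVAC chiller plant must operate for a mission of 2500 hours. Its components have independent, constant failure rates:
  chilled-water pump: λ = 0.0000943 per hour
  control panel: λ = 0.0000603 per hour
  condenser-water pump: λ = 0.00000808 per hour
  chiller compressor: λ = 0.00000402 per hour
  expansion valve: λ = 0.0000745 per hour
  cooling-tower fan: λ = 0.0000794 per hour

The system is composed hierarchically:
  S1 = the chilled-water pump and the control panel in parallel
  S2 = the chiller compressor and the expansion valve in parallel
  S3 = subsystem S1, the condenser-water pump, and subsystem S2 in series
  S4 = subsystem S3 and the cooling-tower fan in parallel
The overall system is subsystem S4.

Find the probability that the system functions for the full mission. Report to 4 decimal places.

R(chilled-water pump) = exp(−0.0000943 × 2500) = 0.789978
R(control panel) = exp(−0.0000603 × 2500) = 0.860063
R(condenser-water pump) = exp(−0.00000808 × 2500) = 0.980003
R(chiller compressor) = exp(−0.00000402 × 2500) = 0.990000
R(expansion valve) = exp(−0.0000745 × 2500) = 0.830066
R(cooling-tower fan) = exp(−0.0000794 × 2500) = 0.819960
Parallel (chilled-water pump and control panel): 1 − (1 − 0.789978)(1 − 0.860063) = 0.970610
Parallel (chiller compressor and expansion valve): 1 − (1 − 0.990000)(1 − 0.830066) = 0.998301
Series ([0.970610], condenser-water pump, and [0.998301]): 0.970610 × 0.980003 × 0.998301 = 0.949585
Parallel ([0.949585] and cooling-tower fan): 1 − (1 − 0.949585)(1 − 0.819960) = 0.9909

0.9909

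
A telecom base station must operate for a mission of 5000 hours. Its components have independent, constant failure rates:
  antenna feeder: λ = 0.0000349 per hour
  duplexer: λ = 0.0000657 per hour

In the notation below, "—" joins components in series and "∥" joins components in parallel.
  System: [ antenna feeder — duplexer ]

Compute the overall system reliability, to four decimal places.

0.6047

R(antenna feeder) = exp(−0.0000349 × 5000) = 0.839877
R(duplexer) = exp(−0.0000657 × 5000) = 0.720003
Series (antenna feeder and duplexer): 0.839877 × 0.720003 = 0.6047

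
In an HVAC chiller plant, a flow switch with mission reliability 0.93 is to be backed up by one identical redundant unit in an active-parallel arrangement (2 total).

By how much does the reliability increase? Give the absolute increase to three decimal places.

R_before = 0.93
R_after = 1 − (1 − 0.93)^2 = 0.995
ΔR = 0.995 − 0.93 = 0.065

0.065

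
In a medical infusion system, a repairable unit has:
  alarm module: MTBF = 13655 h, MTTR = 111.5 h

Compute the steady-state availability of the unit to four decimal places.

0.9919

A(alarm module) = MTBF/(MTBF+MTTR) = 13655/(13655+111.5) = 0.9919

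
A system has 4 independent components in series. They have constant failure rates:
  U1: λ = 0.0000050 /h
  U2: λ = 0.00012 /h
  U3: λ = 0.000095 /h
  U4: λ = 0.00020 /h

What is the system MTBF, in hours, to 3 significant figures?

2380

Series of exponential components: λ_sys = Σ λ_i
λ_sys = 0.0000050 + 0.00012 + 0.000095 + 0.00020 = 4.2000e-04 /h
MTBF = 1 / λ_sys = 2380 h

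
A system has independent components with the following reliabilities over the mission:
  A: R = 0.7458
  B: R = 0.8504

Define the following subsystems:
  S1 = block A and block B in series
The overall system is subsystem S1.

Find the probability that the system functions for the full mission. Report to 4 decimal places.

Series (A and B): 0.745800 × 0.850400 = 0.6342

0.6342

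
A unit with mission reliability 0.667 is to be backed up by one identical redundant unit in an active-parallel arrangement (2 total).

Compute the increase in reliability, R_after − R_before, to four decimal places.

0.2221

R_before = 0.667
R_after = 1 − (1 − 0.667)^2 = 0.8891
ΔR = 0.8891 − 0.667 = 0.2221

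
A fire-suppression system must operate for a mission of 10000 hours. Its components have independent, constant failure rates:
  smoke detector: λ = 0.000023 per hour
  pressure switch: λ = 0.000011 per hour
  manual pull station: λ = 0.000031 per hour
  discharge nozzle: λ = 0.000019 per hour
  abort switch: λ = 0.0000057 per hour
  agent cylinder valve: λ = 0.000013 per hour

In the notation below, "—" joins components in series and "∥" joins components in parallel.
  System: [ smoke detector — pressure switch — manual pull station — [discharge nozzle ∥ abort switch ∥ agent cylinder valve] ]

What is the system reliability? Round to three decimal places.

R(smoke detector) = exp(−0.000023 × 10000) = 0.79453
R(pressure switch) = exp(−0.000011 × 10000) = 0.89583
R(manual pull station) = exp(−0.000031 × 10000) = 0.73345
R(discharge nozzle) = exp(−0.000019 × 10000) = 0.82696
R(abort switch) = exp(−0.0000057 × 10000) = 0.94459
R(agent cylinder valve) = exp(−0.000013 × 10000) = 0.87810
Parallel (discharge nozzle, abort switch, and agent cylinder valve): 1 − (1 − 0.82696)(1 − 0.94459)(1 − 0.87810) = 0.99883
Series (smoke detector, pressure switch, manual pull station, and [0.99883]): 0.79453 × 0.89583 × 0.73345 × 0.99883 = 0.521

0.521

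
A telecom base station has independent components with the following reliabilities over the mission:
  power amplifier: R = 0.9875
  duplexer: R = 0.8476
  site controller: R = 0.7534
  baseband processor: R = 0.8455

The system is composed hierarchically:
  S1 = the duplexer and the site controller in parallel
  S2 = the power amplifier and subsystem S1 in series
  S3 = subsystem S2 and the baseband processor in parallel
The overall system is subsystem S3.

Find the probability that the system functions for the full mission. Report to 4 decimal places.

0.9923

Parallel (duplexer and site controller): 1 − (1 − 0.847600)(1 − 0.753400) = 0.962418
Series (power amplifier and [0.962418]): 0.987500 × 0.962418 = 0.950388
Parallel ([0.950388] and baseband processor): 1 − (1 − 0.950388)(1 − 0.845500) = 0.9923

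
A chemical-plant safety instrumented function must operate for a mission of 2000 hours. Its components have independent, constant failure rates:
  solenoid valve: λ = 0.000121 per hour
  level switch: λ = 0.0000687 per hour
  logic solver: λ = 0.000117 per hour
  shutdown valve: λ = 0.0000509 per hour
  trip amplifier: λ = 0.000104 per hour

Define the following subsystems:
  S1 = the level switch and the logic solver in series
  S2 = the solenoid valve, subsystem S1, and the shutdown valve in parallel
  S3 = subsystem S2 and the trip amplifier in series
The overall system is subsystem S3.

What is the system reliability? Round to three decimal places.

0.807

R(solenoid valve) = exp(−0.000121 × 2000) = 0.78506
R(level switch) = exp(−0.0000687 × 2000) = 0.87162
R(logic solver) = exp(−0.000117 × 2000) = 0.79136
R(shutdown valve) = exp(−0.0000509 × 2000) = 0.90321
R(trip amplifier) = exp(−0.000104 × 2000) = 0.81221
Series (level switch and logic solver): 0.87162 × 0.79136 = 0.68977
Parallel (solenoid valve, [0.68977], and shutdown valve): 1 − (1 − 0.78506)(1 − 0.68977)(1 − 0.90321) = 0.99355
Series ([0.99355] and trip amplifier): 0.99355 × 0.81221 = 0.807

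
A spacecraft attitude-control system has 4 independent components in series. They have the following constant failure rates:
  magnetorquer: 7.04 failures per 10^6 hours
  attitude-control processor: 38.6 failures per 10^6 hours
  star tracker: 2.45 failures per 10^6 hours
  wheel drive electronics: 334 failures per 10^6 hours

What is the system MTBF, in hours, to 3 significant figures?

Series of exponential components: λ_sys = Σ λ_i
λ_sys = 0.00000704 + 0.0000386 + 0.00000245 + 0.000334 = 3.8209e-04 /h
MTBF = 1 / λ_sys = 2620 h

2620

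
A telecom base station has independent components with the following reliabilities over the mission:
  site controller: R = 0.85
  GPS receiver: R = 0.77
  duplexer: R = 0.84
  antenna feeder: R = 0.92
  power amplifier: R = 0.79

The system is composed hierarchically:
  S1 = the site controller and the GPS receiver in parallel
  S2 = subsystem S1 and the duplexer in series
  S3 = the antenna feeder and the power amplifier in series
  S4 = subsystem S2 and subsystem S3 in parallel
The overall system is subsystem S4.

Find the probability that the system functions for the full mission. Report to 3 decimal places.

0.948

Parallel (site controller and GPS receiver): 1 − (1 − 0.85000)(1 − 0.77000) = 0.96550
Series ([0.96550] and duplexer): 0.96550 × 0.84000 = 0.81102
Series (antenna feeder and power amplifier): 0.92000 × 0.79000 = 0.72680
Parallel ([0.81102] and [0.72680]): 1 − (1 − 0.81102)(1 − 0.72680) = 0.948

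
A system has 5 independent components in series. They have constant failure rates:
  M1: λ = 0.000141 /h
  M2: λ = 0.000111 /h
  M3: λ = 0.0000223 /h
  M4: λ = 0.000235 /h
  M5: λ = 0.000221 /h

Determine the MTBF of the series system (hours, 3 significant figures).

Series of exponential components: λ_sys = Σ λ_i
λ_sys = 0.000141 + 0.000111 + 0.0000223 + 0.000235 + 0.000221 = 7.3030e-04 /h
MTBF = 1 / λ_sys = 1370 h

1370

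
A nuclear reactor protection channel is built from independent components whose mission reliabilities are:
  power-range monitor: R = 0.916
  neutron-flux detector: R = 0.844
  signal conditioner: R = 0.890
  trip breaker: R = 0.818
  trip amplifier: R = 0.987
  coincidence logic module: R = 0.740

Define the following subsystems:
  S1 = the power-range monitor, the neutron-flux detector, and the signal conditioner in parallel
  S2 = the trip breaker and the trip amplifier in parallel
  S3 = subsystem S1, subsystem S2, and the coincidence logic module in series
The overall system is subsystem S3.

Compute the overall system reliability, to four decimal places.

Parallel (power-range monitor, neutron-flux detector, and signal conditioner): 1 − (1 − 0.916000)(1 − 0.844000)(1 − 0.890000) = 0.998559
Parallel (trip breaker and trip amplifier): 1 − (1 − 0.818000)(1 − 0.987000) = 0.997634
Series ([0.998559], [0.997634], and coincidence logic module): 0.998559 × 0.997634 × 0.740000 = 0.7372

0.7372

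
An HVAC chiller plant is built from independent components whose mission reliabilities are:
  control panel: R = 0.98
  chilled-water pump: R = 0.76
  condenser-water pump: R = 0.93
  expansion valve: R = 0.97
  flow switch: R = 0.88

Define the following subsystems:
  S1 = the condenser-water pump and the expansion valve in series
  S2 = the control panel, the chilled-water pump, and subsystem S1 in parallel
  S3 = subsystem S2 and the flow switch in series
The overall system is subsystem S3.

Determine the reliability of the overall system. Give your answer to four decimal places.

Series (condenser-water pump and expansion valve): 0.930000 × 0.970000 = 0.902100
Parallel (control panel, chilled-water pump, and [0.902100]): 1 − (1 − 0.980000)(1 − 0.760000)(1 − 0.902100) = 0.999530
Series ([0.999530] and flow switch): 0.999530 × 0.880000 = 0.8796

0.8796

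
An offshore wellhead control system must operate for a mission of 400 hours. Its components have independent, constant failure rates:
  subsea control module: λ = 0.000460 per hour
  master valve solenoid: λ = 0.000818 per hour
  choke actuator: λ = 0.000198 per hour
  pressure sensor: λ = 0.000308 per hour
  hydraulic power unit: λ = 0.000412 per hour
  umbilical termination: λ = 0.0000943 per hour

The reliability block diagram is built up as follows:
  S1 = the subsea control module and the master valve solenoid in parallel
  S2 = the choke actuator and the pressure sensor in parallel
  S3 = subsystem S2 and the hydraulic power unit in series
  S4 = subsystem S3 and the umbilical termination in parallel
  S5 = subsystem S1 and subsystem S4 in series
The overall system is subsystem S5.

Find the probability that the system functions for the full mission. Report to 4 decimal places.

R(subsea control module) = exp(−0.000460 × 400) = 0.831936
R(master valve solenoid) = exp(−0.000818 × 400) = 0.720940
R(choke actuator) = exp(−0.000198 × 400) = 0.923855
R(pressure sensor) = exp(−0.000308 × 400) = 0.884087
R(hydraulic power unit) = exp(−0.000412 × 400) = 0.848063
R(umbilical termination) = exp(−0.0000943 × 400) = 0.962983
Parallel (subsea control module and master valve solenoid): 1 − (1 − 0.831936)(1 − 0.720940) = 0.953100
Parallel (choke actuator and pressure sensor): 1 − (1 − 0.923855)(1 − 0.884087) = 0.991174
Series ([0.991174] and hydraulic power unit): 0.991174 × 0.848063 = 0.840578
Parallel ([0.840578] and umbilical termination): 1 − (1 − 0.840578)(1 − 0.962983) = 0.994099
Series ([0.953100] and [0.994099]): 0.953100 × 0.994099 = 0.9475

0.9475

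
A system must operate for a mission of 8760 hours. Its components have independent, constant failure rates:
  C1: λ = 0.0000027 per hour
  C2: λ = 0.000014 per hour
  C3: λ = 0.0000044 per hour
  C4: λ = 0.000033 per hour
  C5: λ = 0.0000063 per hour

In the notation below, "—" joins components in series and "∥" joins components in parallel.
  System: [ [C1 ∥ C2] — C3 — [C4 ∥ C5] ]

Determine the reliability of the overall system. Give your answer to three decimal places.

R(C1) = exp(−0.0000027 × 8760) = 0.97663
R(C2) = exp(−0.000014 × 8760) = 0.88458
R(C3) = exp(−0.0000044 × 8760) = 0.96219
R(C4) = exp(−0.000033 × 8760) = 0.74895
R(C5) = exp(−0.0000063 × 8760) = 0.94631
Parallel (C1 and C2): 1 − (1 − 0.97663)(1 − 0.88458) = 0.99730
Parallel (C4 and C5): 1 − (1 − 0.74895)(1 − 0.94631) = 0.98652
Series ([0.99730], C3, and [0.98652]): 0.99730 × 0.96219 × 0.98652 = 0.947

0.947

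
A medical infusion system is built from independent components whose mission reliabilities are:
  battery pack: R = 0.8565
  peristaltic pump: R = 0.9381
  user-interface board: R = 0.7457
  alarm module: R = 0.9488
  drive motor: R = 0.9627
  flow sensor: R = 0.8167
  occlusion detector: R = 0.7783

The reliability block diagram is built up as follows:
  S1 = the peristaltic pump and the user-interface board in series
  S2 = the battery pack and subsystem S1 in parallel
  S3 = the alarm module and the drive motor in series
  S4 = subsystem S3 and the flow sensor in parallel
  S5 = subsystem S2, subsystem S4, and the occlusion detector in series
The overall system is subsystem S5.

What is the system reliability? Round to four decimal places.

0.7329

Series (peristaltic pump and user-interface board): 0.938100 × 0.745700 = 0.699541
Parallel (battery pack and [0.699541]): 1 − (1 − 0.856500)(1 − 0.699541) = 0.956884
Series (alarm module and drive motor): 0.948800 × 0.962700 = 0.913410
Parallel ([0.913410] and flow sensor): 1 − (1 − 0.913410)(1 − 0.816700) = 0.984128
Series ([0.956884], [0.984128], and occlusion detector): 0.956884 × 0.984128 × 0.778300 = 0.7329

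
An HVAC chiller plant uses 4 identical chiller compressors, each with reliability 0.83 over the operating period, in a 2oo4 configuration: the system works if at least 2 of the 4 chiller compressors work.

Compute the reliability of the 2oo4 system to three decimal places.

0.983

R = Σ_{i=2}^{4} C(4,i) p^i (1−p)^{4−i} with p = 0.83
C(4,2)·0.83^2·0.17^2 = 0.11946
C(4,3)·0.83^3·0.17^1 = 0.38882
C(4,4)·0.83^4·0.17^0 = 0.47458
Sum = 0.983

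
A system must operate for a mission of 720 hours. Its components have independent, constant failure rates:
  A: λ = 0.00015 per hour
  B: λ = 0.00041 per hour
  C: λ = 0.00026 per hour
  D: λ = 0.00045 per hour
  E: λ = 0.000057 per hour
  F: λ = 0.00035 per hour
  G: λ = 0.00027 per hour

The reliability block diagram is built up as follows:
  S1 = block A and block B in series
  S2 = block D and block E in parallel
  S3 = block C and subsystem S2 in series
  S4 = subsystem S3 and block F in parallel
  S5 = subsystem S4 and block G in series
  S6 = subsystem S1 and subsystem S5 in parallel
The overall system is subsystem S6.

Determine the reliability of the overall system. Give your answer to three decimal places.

0.930

R(A) = exp(−0.00015 × 720) = 0.89763
R(B) = exp(−0.00041 × 720) = 0.74438
R(C) = exp(−0.00026 × 720) = 0.82928
R(D) = exp(−0.00045 × 720) = 0.72325
R(E) = exp(−0.000057 × 720) = 0.95979
R(F) = exp(−0.00035 × 720) = 0.77724
R(G) = exp(−0.00027 × 720) = 0.82333
Series (A and B): 0.89763 × 0.74438 = 0.66818
Parallel (D and E): 1 − (1 − 0.72325)(1 − 0.95979) = 0.98887
Series (C and [0.98887]): 0.82928 × 0.98887 = 0.82005
Parallel ([0.82005] and F): 1 − (1 − 0.82005)(1 − 0.77724) = 0.95991
Series ([0.95991] and G): 0.95991 × 0.82333 = 0.79032
Parallel ([0.66818] and [0.79032]): 1 − (1 − 0.66818)(1 − 0.79032) = 0.930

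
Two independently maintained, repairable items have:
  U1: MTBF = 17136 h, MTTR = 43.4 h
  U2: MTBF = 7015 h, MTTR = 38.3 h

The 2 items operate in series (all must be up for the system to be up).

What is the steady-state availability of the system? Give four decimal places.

0.9921

A(U1) = MTBF/(MTBF+MTTR) = 17136/(17136+43.4) = 0.997474
A(U2) = MTBF/(MTBF+MTTR) = 7015/(7015+38.3) = 0.994570
Series availability: 0.997474 × 0.994570 = 0.9921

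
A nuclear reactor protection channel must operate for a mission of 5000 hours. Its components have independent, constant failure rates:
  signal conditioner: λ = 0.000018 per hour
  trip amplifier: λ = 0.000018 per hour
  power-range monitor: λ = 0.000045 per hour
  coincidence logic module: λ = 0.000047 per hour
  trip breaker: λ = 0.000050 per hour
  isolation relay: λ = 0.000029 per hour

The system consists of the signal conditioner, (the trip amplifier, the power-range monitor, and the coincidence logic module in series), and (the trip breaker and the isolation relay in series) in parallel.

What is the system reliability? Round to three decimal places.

R(signal conditioner) = exp(−0.000018 × 5000) = 0.91393
R(trip amplifier) = exp(−0.000018 × 5000) = 0.91393
R(power-range monitor) = exp(−0.000045 × 5000) = 0.79852
R(coincidence logic module) = exp(−0.000047 × 5000) = 0.79057
R(trip breaker) = exp(−0.000050 × 5000) = 0.77880
R(isolation relay) = exp(−0.000029 × 5000) = 0.86502
Series (trip amplifier, power-range monitor, and coincidence logic module): 0.91393 × 0.79852 × 0.79057 = 0.57695
Series (trip breaker and isolation relay): 0.77880 × 0.86502 = 0.67368
Parallel (signal conditioner, [0.57695], and [0.67368]): 1 − (1 − 0.91393)(1 − 0.57695)(1 − 0.67368) = 0.988

0.988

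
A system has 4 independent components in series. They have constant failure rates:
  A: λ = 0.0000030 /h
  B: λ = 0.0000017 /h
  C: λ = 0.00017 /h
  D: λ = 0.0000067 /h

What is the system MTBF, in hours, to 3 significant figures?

5510

Series of exponential components: λ_sys = Σ λ_i
λ_sys = 0.0000030 + 0.0000017 + 0.00017 + 0.0000067 = 1.8140e-04 /h
MTBF = 1 / λ_sys = 5510 h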